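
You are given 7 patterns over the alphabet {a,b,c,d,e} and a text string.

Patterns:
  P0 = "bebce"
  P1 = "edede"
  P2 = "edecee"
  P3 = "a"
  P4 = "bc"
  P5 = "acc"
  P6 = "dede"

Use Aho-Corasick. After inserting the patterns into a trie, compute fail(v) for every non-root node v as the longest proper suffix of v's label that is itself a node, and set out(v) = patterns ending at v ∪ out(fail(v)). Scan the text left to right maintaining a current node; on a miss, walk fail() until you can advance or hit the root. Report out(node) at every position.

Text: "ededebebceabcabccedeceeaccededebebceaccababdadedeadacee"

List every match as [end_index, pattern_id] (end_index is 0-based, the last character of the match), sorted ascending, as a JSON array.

Build:
Trie (insert patterns):
  0='ε' goto a→14 b→1 d→18 e→6
  1='b' goto c→15 e→2
  2='be' goto b→3
  3='beb' goto c→4
  4='bebc' goto e→5
  5='bebce' goto ·  ←P0
  6='e' goto d→7
  7='ed' goto e→8
  8='ede' goto c→11 d→9
  9='eded' goto e→10
  10='edede' goto ·  ←P1
  11='edec' goto e→12
  12='edece' goto e→13
  13='edecee' goto ·  ←P2
  14='a' goto c→16  ←P3
  15='bc' goto ·  ←P4
  16='ac' goto c→17
  17='acc' goto ·  ←P5
  18='d' goto e→19
  19='de' goto d→20
  20='ded' goto e→21
  21='dede' goto ·  ←P6

BFS fail/out derivation:
  n1('b'): parent n0 fail=0; on 'b' 0 → fail=0;  out ∅∪∅=∅
  n6('e'): parent n0 fail=0; on 'e' 0 → fail=0;  out ∅∪∅=∅
  n14('a'): parent n0 fail=0; on 'a' 0 → fail=0;  out {3}∪∅={3}
  n18('d'): parent n0 fail=0; on 'd' 0 → fail=0;  out ∅∪∅=∅
  n2('be'): parent n1 fail=0; on 'e' 0 → fail=6;  out ∅∪∅=∅
  n7('ed'): parent n6 fail=0; on 'd' 0 → fail=18;  out ∅∪∅=∅
  n15('bc'): parent n1 fail=0; on 'c' 0 → fail=0;  out {4}∪∅={4}
  n16('ac'): parent n14 fail=0; on 'c' 0 → fail=0;  out ∅∪∅=∅
  n19('de'): parent n18 fail=0; on 'e' 0 → fail=6;  out ∅∪∅=∅
  n3('beb'): parent n2 fail=6; on 'b' 6→0 → fail=1;  out ∅∪∅=∅
  n8('ede'): parent n7 fail=18; on 'e' 18 → fail=19;  out ∅∪∅=∅
  n17('acc'): parent n16 fail=0; on 'c' 0 → fail=0;  out {5}∪∅={5}
  n20('ded'): parent n19 fail=6; on 'd' 6 → fail=7;  out ∅∪∅=∅
  n4('bebc'): parent n3 fail=1; on 'c' 1 → fail=15;  out ∅∪{4}={4}
  n9('eded'): parent n8 fail=19; on 'd' 19 → fail=20;  out ∅∪∅=∅
  n11('edec'): parent n8 fail=19; on 'c' 19→6→0 → fail=0;  out ∅∪∅=∅
  n21('dede'): parent n20 fail=7; on 'e' 7 → fail=8;  out {6}∪∅={6}
  n5('bebce'): parent n4 fail=15; on 'e' 15→0 → fail=6;  out {0}∪∅={0}
  n10('edede'): parent n9 fail=20; on 'e' 20 → fail=21;  out {1}∪{6}={1,6}
  n12('edece'): parent n11 fail=0; on 'e' 0 → fail=6;  out ∅∪∅=∅
  n13('edecee'): parent n12 fail=6; on 'e' 6→0 → fail=6;  out {2}∪∅={2}

Scan:
i=0 'e': node 0→6
i=1 'd': node 6→7
i=2 'e': node 7→8
i=3 'd': node 8→9
i=4 'e': node 9→10  emit P1@[0:4],P6@[1:4]
i=5 'b': node 10→1 (fail-walked)
i=6 'e': node 1→2
i=7 'b': node 2→3
i=8 'c': node 3→4  emit P4@[7:8]
i=9 'e': node 4→5  emit P0@[5:9]
i=10 'a': node 5→14 (fail-walked)  emit P3@[10:10]
i=11 'b': node 14→1 (fail-walked)
i=12 'c': node 1→15  emit P4@[11:12]
i=13 'a': node 15→14 (fail-walked)  emit P3@[13:13]
i=14 'b': node 14→1 (fail-walked)
i=15 'c': node 1→15  emit P4@[14:15]
i=16 'c': node 15→0 (fail-walked)
i=17 'e': node 0→6
i=18 'd': node 6→7
i=19 'e': node 7→8
i=20 'c': node 8→11
i=21 'e': node 11→12
i=22 'e': node 12→13  emit P2@[17:22]
i=23 'a': node 13→14 (fail-walked)  emit P3@[23:23]
i=24 'c': node 14→16
i=25 'c': node 16→17  emit P5@[23:25]
i=26 'e': node 17→6 (fail-walked)
i=27 'd': node 6→7
i=28 'e': node 7→8
i=29 'd': node 8→9
i=30 'e': node 9→10  emit P1@[26:30],P6@[27:30]
i=31 'b': node 10→1 (fail-walked)
i=32 'e': node 1→2
i=33 'b': node 2→3
i=34 'c': node 3→4  emit P4@[33:34]
i=35 'e': node 4→5  emit P0@[31:35]
i=36 'a': node 5→14 (fail-walked)  emit P3@[36:36]
i=37 'c': node 14→16
i=38 'c': node 16→17  emit P5@[36:38]
i=39 'a': node 17→14 (fail-walked)  emit P3@[39:39]
i=40 'b': node 14→1 (fail-walked)
i=41 'a': node 1→14 (fail-walked)  emit P3@[41:41]
i=42 'b': node 14→1 (fail-walked)
i=43 'd': node 1→18 (fail-walked)
i=44 'a': node 18→14 (fail-walked)  emit P3@[44:44]
i=45 'd': node 14→18 (fail-walked)
i=46 'e': node 18→19
i=47 'd': node 19→20
i=48 'e': node 20→21  emit P6@[45:48]
i=49 'a': node 21→14 (fail-walked)  emit P3@[49:49]
i=50 'd': node 14→18 (fail-walked)
i=51 'a': node 18→14 (fail-walked)  emit P3@[51:51]
i=52 'c': node 14→16
i=53 'e': node 16→6 (fail-walked)
i=54 'e': node 6→6 (fail-walked)

All matches (sorted): [[4,1],[4,6],[8,4],[9,0],[10,3],[12,4],[13,3],[15,4],[22,2],[23,3],[25,5],[30,1],[30,6],[34,4],[35,0],[36,3],[38,5],[39,3],[41,3],[44,3],[48,6],[49,3],[51,3]]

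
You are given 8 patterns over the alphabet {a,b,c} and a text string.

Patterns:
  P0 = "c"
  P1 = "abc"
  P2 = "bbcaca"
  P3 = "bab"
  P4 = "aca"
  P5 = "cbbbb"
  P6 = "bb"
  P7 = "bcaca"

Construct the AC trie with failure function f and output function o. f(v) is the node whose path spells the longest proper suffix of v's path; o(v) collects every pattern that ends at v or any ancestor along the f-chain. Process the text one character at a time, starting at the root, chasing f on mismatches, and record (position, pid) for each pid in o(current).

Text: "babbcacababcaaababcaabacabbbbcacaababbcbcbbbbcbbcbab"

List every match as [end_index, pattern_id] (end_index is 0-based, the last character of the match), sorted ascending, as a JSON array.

Construct AC machine:
Trie nodes:
  0='ε' goto a→2 b→5 c→1
  1='c' goto b→15  [P0 ends]
  2='a' goto b→3 c→13
  3='ab' goto c→4
  4='abc' goto ·  [P1 ends]
  5='b' goto a→11 b→6 c→19
  6='bb' goto c→7  [P6 ends]
  7='bbc' goto a→8
  8='bbca' goto c→9
  9='bbcac' goto a→10
  10='bbcaca' goto ·  [P2 ends]
  11='ba' goto b→12
  12='bab' goto ·  [P3 ends]
  13='ac' goto a→14
  14='aca' goto ·  [P4 ends]
  15='cb' goto b→16
  16='cbb' goto b→17
  17='cbbb' goto b→18
  18='cbbbb' goto ·  [P5 ends]
  19='bc' goto a→20
  20='bca' goto c→21
  21='bcac' goto a→22
  22='bcaca' goto ·  [P7 ends]

Failure links (BFS by depth):
  fail(1) 'c': from fail(0)=0 chase 'c': 0 ⇒ 0;  out={0}∪out(0)={0}
  fail(2) 'a': from fail(0)=0 chase 'a': 0 ⇒ 0;  out=∅∪out(0)=∅
  fail(5) 'b': from fail(0)=0 chase 'b': 0 ⇒ 0;  out=∅∪out(0)=∅
  fail(3) 'ab': from fail(2)=0 chase 'b': 0 ⇒ 5;  out=∅∪out(5)=∅
  fail(6) 'bb': from fail(5)=0 chase 'b': 0 ⇒ 5;  out={6}∪out(5)={6}
  fail(11) 'ba': from fail(5)=0 chase 'a': 0 ⇒ 2;  out=∅∪out(2)=∅
  fail(13) 'ac': from fail(2)=0 chase 'c': 0 ⇒ 1;  out=∅∪out(1)={0}
  fail(15) 'cb': from fail(1)=0 chase 'b': 0 ⇒ 5;  out=∅∪out(5)=∅
  fail(19) 'bc': from fail(5)=0 chase 'c': 0 ⇒ 1;  out=∅∪out(1)={0}
  fail(4) 'abc': from fail(3)=5 chase 'c': 5 ⇒ 19;  out={1}∪out(19)={0,1}
  fail(7) 'bbc': from fail(6)=5 chase 'c': 5 ⇒ 19;  out=∅∪out(19)={0}
  fail(12) 'bab': from fail(11)=2 chase 'b': 2 ⇒ 3;  out={3}∪out(3)={3}
  fail(14) 'aca': from fail(13)=1 chase 'a': 1→0 ⇒ 2;  out={4}∪out(2)={4}
  fail(16) 'cbb': from fail(15)=5 chase 'b': 5 ⇒ 6;  out=∅∪out(6)={6}
  fail(20) 'bca': from fail(19)=1 chase 'a': 1→0 ⇒ 2;  out=∅∪out(2)=∅
  fail(8) 'bbca': from fail(7)=19 chase 'a': 19 ⇒ 20;  out=∅∪out(20)=∅
  fail(17) 'cbbb': from fail(16)=6 chase 'b': 6→5 ⇒ 6;  out=∅∪out(6)={6}
  fail(21) 'bcac': from fail(20)=2 chase 'c': 2 ⇒ 13;  out=∅∪out(13)={0}
  fail(9) 'bbcac': from fail(8)=20 chase 'c': 20 ⇒ 21;  out=∅∪out(21)={0}
  fail(18) 'cbbbb': from fail(17)=6 chase 'b': 6→5 ⇒ 6;  out={5}∪out(6)={5,6}
  fail(22) 'bcaca': from fail(21)=13 chase 'a': 13 ⇒ 14;  out={7}∪out(14)={4,7}
  fail(10) 'bbcaca': from fail(9)=21 chase 'a': 21 ⇒ 22;  out={2}∪out(22)={2,4,7}

Run:
i=0 'b': node 0→5
i=1 'a': node 5→11
i=2 'b': node 11→12  → match P3@[0:2]
i=3 'b': node 12→6 (via fail)  → match P6@[2:3]
i=4 'c': node 6→7  → match P0@[4:4]
i=5 'a': node 7→8
i=6 'c': node 8→9  → match P0@[6:6]
i=7 'a': node 9→10  → match P2@[2:7],P4@[5:7],P7@[3:7]
i=8 'b': node 10→3 (via fail)
i=9 'a': node 3→11 (via fail)
i=10 'b': node 11→12  → match P3@[8:10]
i=11 'c': node 12→4 (via fail)  → match P0@[11:11],P1@[9:11]
i=12 'a': node 4→20 (via fail)
i=13 'a': node 20→2 (via fail)
i=14 'a': node 2→2 (via fail)
i=15 'b': node 2→3
i=16 'a': node 3→11 (via fail)
i=17 'b': node 11→12  → match P3@[15:17]
i=18 'c': node 12→4 (via fail)  → match P0@[18:18],P1@[16:18]
i=19 'a': node 4→20 (via fail)
i=20 'a': node 20→2 (via fail)
i=21 'b': node 2→3
i=22 'a': node 3→11 (via fail)
i=23 'c': node 11→13 (via fail)  → match P0@[23:23]
i=24 'a': node 13→14  → match P4@[22:24]
i=25 'b': node 14→3 (via fail)
i=26 'b': node 3→6 (via fail)  → match P6@[25:26]
i=27 'b': node 6→6 (via fail)  → match P6@[26:27]
i=28 'b': node 6→6 (via fail)  → match P6@[27:28]
i=29 'c': node 6→7  → match P0@[29:29]
i=30 'a': node 7→8
i=31 'c': node 8→9  → match P0@[31:31]
i=32 'a': node 9→10  → match P2@[27:32],P4@[30:32],P7@[28:32]
i=33 'a': node 10→2 (via fail)
i=34 'b': node 2→3
i=35 'a': node 3→11 (via fail)
i=36 'b': node 11→12  → match P3@[34:36]
i=37 'b': node 12→6 (via fail)  → match P6@[36:37]
i=38 'c': node 6→7  → match P0@[38:38]
i=39 'b': node 7→15 (via fail)
i=40 'c': node 15→19 (via fail)  → match P0@[40:40]
i=41 'b': node 19→15 (via fail)
i=42 'b': node 15→16  → match P6@[41:42]
i=43 'b': node 16→17  → match P6@[42:43]
i=44 'b': node 17→18  → match P5@[40:44],P6@[43:44]
i=45 'c': node 18→7 (via fail)  → match P0@[45:45]
i=46 'b': node 7→15 (via fail)
i=47 'b': node 15→16  → match P6@[46:47]
i=48 'c': node 16→7 (via fail)  → match P0@[48:48]
i=49 'b': node 7→15 (via fail)
i=50 'a': node 15→11 (via fail)
i=51 'b': node 11→12  → match P3@[49:51]

Result: [[2,3],[3,6],[4,0],[6,0],[7,2],[7,4],[7,7],[10,3],[11,0],[11,1],[17,3],[18,0],[18,1],[23,0],[24,4],[26,6],[27,6],[28,6],[29,0],[31,0],[32,2],[32,4],[32,7],[36,3],[37,6],[38,0],[40,0],[42,6],[43,6],[44,5],[44,6],[45,0],[47,6],[48,0],[51,3]]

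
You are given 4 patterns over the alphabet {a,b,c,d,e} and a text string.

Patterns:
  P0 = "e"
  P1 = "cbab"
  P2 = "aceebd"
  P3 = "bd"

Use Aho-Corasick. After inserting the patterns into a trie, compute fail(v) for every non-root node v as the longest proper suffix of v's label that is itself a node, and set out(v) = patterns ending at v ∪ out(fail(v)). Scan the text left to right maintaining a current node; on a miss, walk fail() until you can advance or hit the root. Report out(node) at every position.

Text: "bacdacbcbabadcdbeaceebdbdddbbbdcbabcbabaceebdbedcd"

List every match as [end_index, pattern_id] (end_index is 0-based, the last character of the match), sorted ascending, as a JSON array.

Construct AC machine:
Trie (insert patterns):
  0='ε' goto a→6 b→12 c→2 e→1
  1='e' goto ·  [P0 ends]
  2='c' goto b→3
  3='cb' goto a→4
  4='cba' goto b→5
  5='cbab' goto ·  [P1 ends]
  6='a' goto c→7
  7='ac' goto e→8
  8='ace' goto e→9
  9='acee' goto b→10
  10='aceeb' goto d→11
  11='aceebd' goto ·  [P2 ends]
  12='b' goto d→13
  13='bd' goto ·  [P3 ends]

BFS fail/out derivation:
  fail(1) 'e': from fail(0)=0 chase 'e': 0 ⇒ 0;  out={0}∪out(0)={0}
  fail(2) 'c': from fail(0)=0 chase 'c': 0 ⇒ 0;  out=∅∪out(0)=∅
  fail(6) 'a': from fail(0)=0 chase 'a': 0 ⇒ 0;  out=∅∪out(0)=∅
  fail(12) 'b': from fail(0)=0 chase 'b': 0 ⇒ 0;  out=∅∪out(0)=∅
  fail(3) 'cb': from fail(2)=0 chase 'b': 0 ⇒ 12;  out=∅∪out(12)=∅
  fail(7) 'ac': from fail(6)=0 chase 'c': 0 ⇒ 2;  out=∅∪out(2)=∅
  fail(13) 'bd': from fail(12)=0 chase 'd': 0 ⇒ 0;  out={3}∪out(0)={3}
  fail(4) 'cba': from fail(3)=12 chase 'a': 12→0 ⇒ 6;  out=∅∪out(6)=∅
  fail(8) 'ace': from fail(7)=2 chase 'e': 2→0 ⇒ 1;  out=∅∪out(1)={0}
  fail(5) 'cbab': from fail(4)=6 chase 'b': 6→0 ⇒ 12;  out={1}∪out(12)={1}
  fail(9) 'acee': from fail(8)=1 chase 'e': 1→0 ⇒ 1;  out=∅∪out(1)={0}
  fail(10) 'aceeb': from fail(9)=1 chase 'b': 1→0 ⇒ 12;  out=∅∪out(12)=∅
  fail(11) 'aceebd': from fail(10)=12 chase 'd': 12 ⇒ 13;  out={2}∪out(13)={2,3}

Run:
[0] read 'b'  n0⇒n12
[1] read 'a'  n12⇒n6 (fail-walked)
[2] read 'c'  n6⇒n7
[3] read 'd'  n7⇒n0 (fail-walked)
[4] read 'a'  n0⇒n6
[5] read 'c'  n6⇒n7
[6] read 'b'  n7⇒n3 (fail-walked)
[7] read 'c'  n3⇒n2 (fail-walked)
[8] read 'b'  n2⇒n3
[9] read 'a'  n3⇒n4
[10] read 'b'  n4⇒n5  ** P1@[7:10]
[11] read 'a'  n5⇒n6 (fail-walked)
[12] read 'd'  n6⇒n0 (fail-walked)
[13] read 'c'  n0⇒n2
[14] read 'd'  n2⇒n0 (fail-walked)
[15] read 'b'  n0⇒n12
[16] read 'e'  n12⇒n1 (fail-walked)  ** P0@[16:16]
[17] read 'a'  n1⇒n6 (fail-walked)
[18] read 'c'  n6⇒n7
[19] read 'e'  n7⇒n8  ** P0@[19:19]
[20] read 'e'  n8⇒n9  ** P0@[20:20]
[21] read 'b'  n9⇒n10
[22] read 'd'  n10⇒n11  ** P2@[17:22],P3@[21:22]
[23] read 'b'  n11⇒n12 (fail-walked)
[24] read 'd'  n12⇒n13  ** P3@[23:24]
[25] read 'd'  n13⇒n0 (fail-walked)
[26] read 'd'  n0⇒n0
[27] read 'b'  n0⇒n12
[28] read 'b'  n12⇒n12 (fail-walked)
[29] read 'b'  n12⇒n12 (fail-walked)
[30] read 'd'  n12⇒n13  ** P3@[29:30]
[31] read 'c'  n13⇒n2 (fail-walked)
[32] read 'b'  n2⇒n3
[33] read 'a'  n3⇒n4
[34] read 'b'  n4⇒n5  ** P1@[31:34]
[35] read 'c'  n5⇒n2 (fail-walked)
[36] read 'b'  n2⇒n3
[37] read 'a'  n3⇒n4
[38] read 'b'  n4⇒n5  ** P1@[35:38]
[39] read 'a'  n5⇒n6 (fail-walked)
[40] read 'c'  n6⇒n7
[41] read 'e'  n7⇒n8  ** P0@[41:41]
[42] read 'e'  n8⇒n9  ** P0@[42:42]
[43] read 'b'  n9⇒n10
[44] read 'd'  n10⇒n11  ** P2@[39:44],P3@[43:44]
[45] read 'b'  n11⇒n12 (fail-walked)
[46] read 'e'  n12⇒n1 (fail-walked)  ** P0@[46:46]
[47] read 'd'  n1⇒n0 (fail-walked)
[48] read 'c'  n0⇒n2
[49] read 'd'  n2⇒n0 (fail-walked)

Result: [[10,1],[16,0],[19,0],[20,0],[22,2],[22,3],[24,3],[30,3],[34,1],[38,1],[41,0],[42,0],[44,2],[44,3],[46,0]]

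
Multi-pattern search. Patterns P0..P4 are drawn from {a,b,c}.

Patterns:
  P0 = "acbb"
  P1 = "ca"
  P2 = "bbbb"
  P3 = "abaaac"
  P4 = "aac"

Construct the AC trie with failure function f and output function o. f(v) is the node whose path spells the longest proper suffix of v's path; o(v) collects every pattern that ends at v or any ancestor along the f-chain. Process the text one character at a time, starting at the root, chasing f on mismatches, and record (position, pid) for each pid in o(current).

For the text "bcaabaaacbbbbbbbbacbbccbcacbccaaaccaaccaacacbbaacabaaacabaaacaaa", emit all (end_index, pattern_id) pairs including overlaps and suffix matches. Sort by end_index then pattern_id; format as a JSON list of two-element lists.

Build:
Trie nodes:
  n0 'ε': a→1 b→7 c→5
  n1 'a': a→16 b→11 c→2
  n2 'ac': b→3
  n3 'acb': b→4
  n4 'acbb': ·  [P0 ends]
  n5 'c': a→6
  n6 'ca': ·  [P1 ends]
  n7 'b': b→8
  n8 'bb': b→9
  n9 'bbb': b→10
  n10 'bbbb': ·  [P2 ends]
  n11 'ab': a→12
  n12 'aba': a→13
  n13 'abaa': a→14
  n14 'abaaa': c→15
  n15 'abaaac': ·  [P3 ends]
  n16 'aa': c→17
  n17 'aac': ·  [P4 ends]

Failure links (BFS by depth):
  n1('a'): parent n0 fail=0; on 'a' 0 → fail=0;  out ∅∪∅=∅
  n5('c'): parent n0 fail=0; on 'c' 0 → fail=0;  out ∅∪∅=∅
  n7('b'): parent n0 fail=0; on 'b' 0 → fail=0;  out ∅∪∅=∅
  n2('ac'): parent n1 fail=0; on 'c' 0 → fail=5;  out ∅∪∅=∅
  n6('ca'): parent n5 fail=0; on 'a' 0 → fail=1;  out {1}∪∅={1}
  n8('bb'): parent n7 fail=0; on 'b' 0 → fail=7;  out ∅∪∅=∅
  n11('ab'): parent n1 fail=0; on 'b' 0 → fail=7;  out ∅∪∅=∅
  n16('aa'): parent n1 fail=0; on 'a' 0 → fail=1;  out ∅∪∅=∅
  n3('acb'): parent n2 fail=5; on 'b' 5→0 → fail=7;  out ∅∪∅=∅
  n9('bbb'): parent n8 fail=7; on 'b' 7 → fail=8;  out ∅∪∅=∅
  n12('aba'): parent n11 fail=7; on 'a' 7→0 → fail=1;  out ∅∪∅=∅
  n17('aac'): parent n16 fail=1; on 'c' 1 → fail=2;  out {4}∪∅={4}
  n4('acbb'): parent n3 fail=7; on 'b' 7 → fail=8;  out {0}∪∅={0}
  n10('bbbb'): parent n9 fail=8; on 'b' 8 → fail=9;  out {2}∪∅={2}
  n13('abaa'): parent n12 fail=1; on 'a' 1 → fail=16;  out ∅∪∅=∅
  n14('abaaa'): parent n13 fail=16; on 'a' 16→1 → fail=16;  out ∅∪∅=∅
  n15('abaaac'): parent n14 fail=16; on 'c' 16 → fail=17;  out {3}∪{4}={3,4}

Scan:
i=0 'b': node 0→7
i=1 'c': node 7→5 (fail-walked)
i=2 'a': node 5→6  ** P1@[1:2]
i=3 'a': node 6→16 (fail-walked)
i=4 'b': node 16→11 (fail-walked)
i=5 'a': node 11→12
i=6 'a': node 12→13
i=7 'a': node 13→14
i=8 'c': node 14→15  ** P3@[3:8],P4@[6:8]
i=9 'b': node 15→3 (fail-walked)
i=10 'b': node 3→4  ** P0@[7:10]
i=11 'b': node 4→9 (fail-walked)
i=12 'b': node 9→10  ** P2@[9:12]
i=13 'b': node 10→10 (fail-walked)  ** P2@[10:13]
i=14 'b': node 10→10 (fail-walked)  ** P2@[11:14]
i=15 'b': node 10→10 (fail-walked)  ** P2@[12:15]
i=16 'b': node 10→10 (fail-walked)  ** P2@[13:16]
i=17 'a': node 10→1 (fail-walked)
i=18 'c': node 1→2
i=19 'b': node 2→3
i=20 'b': node 3→4  ** P0@[17:20]
i=21 'c': node 4→5 (fail-walked)
i=22 'c': node 5→5 (fail-walked)
i=23 'b': node 5→7 (fail-walked)
i=24 'c': node 7→5 (fail-walked)
i=25 'a': node 5→6  ** P1@[24:25]
i=26 'c': node 6→2 (fail-walked)
i=27 'b': node 2→3
i=28 'c': node 3→5 (fail-walked)
i=29 'c': node 5→5 (fail-walked)
i=30 'a': node 5→6  ** P1@[29:30]
i=31 'a': node 6→16 (fail-walked)
i=32 'a': node 16→16 (fail-walked)
i=33 'c': node 16→17  ** P4@[31:33]
i=34 'c': node 17→5 (fail-walked)
i=35 'a': node 5→6  ** P1@[34:35]
i=36 'a': node 6→16 (fail-walked)
i=37 'c': node 16→17  ** P4@[35:37]
i=38 'c': node 17→5 (fail-walked)
i=39 'a': node 5→6  ** P1@[38:39]
i=40 'a': node 6→16 (fail-walked)
i=41 'c': node 16→17  ** P4@[39:41]
i=42 'a': node 17→6 (fail-walked)  ** P1@[41:42]
i=43 'c': node 6→2 (fail-walked)
i=44 'b': node 2→3
i=45 'b': node 3→4  ** P0@[42:45]
i=46 'a': node 4→1 (fail-walked)
i=47 'a': node 1→16
i=48 'c': node 16→17  ** P4@[46:48]
i=49 'a': node 17→6 (fail-walked)  ** P1@[48:49]
i=50 'b': node 6→11 (fail-walked)
i=51 'a': node 11→12
i=52 'a': node 12→13
i=53 'a': node 13→14
i=54 'c': node 14→15  ** P3@[49:54],P4@[52:54]
i=55 'a': node 15→6 (fail-walked)  ** P1@[54:55]
i=56 'b': node 6→11 (fail-walked)
i=57 'a': node 11→12
i=58 'a': node 12→13
i=59 'a': node 13→14
i=60 'c': node 14→15  ** P3@[55:60],P4@[58:60]
i=61 'a': node 15→6 (fail-walked)  ** P1@[60:61]
i=62 'a': node 6→16 (fail-walked)
i=63 'a': node 16→16 (fail-walked)

Matches: [[2,1],[8,3],[8,4],[10,0],[12,2],[13,2],[14,2],[15,2],[16,2],[20,0],[25,1],[30,1],[33,4],[35,1],[37,4],[39,1],[41,4],[42,1],[45,0],[48,4],[49,1],[54,3],[54,4],[55,1],[60,3],[60,4],[61,1]]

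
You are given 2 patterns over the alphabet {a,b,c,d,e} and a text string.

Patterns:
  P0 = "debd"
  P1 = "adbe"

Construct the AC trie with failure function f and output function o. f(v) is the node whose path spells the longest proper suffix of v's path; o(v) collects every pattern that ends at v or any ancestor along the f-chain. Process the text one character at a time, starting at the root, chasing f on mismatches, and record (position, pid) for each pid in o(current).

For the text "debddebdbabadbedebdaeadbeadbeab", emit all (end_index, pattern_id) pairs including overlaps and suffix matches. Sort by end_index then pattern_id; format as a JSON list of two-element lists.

Build automaton:
Trie (insert patterns):
  0='ε' goto a→5 d→1
  1='d' goto e→2
  2='de' goto b→3
  3='deb' goto d→4
  4='debd' goto ·  ←P0
  5='a' goto d→6
  6='ad' goto b→7
  7='adb' goto e→8
  8='adbe' goto ·  ←P1

Failure links (BFS by depth):
  fail(1) 'd': from fail(0)=0 chase 'd': 0 ⇒ 0;  out=∅∪out(0)=∅
  fail(5) 'a': from fail(0)=0 chase 'a': 0 ⇒ 0;  out=∅∪out(0)=∅
  fail(2) 'de': from fail(1)=0 chase 'e': 0 ⇒ 0;  out=∅∪out(0)=∅
  fail(6) 'ad': from fail(5)=0 chase 'd': 0 ⇒ 1;  out=∅∪out(1)=∅
  fail(3) 'deb': from fail(2)=0 chase 'b': 0 ⇒ 0;  out=∅∪out(0)=∅
  fail(7) 'adb': from fail(6)=1 chase 'b': 1→0 ⇒ 0;  out=∅∪out(0)=∅
  fail(4) 'debd': from fail(3)=0 chase 'd': 0 ⇒ 1;  out={0}∪out(1)={0}
  fail(8) 'adbe': from fail(7)=0 chase 'e': 0 ⇒ 0;  out={1}∪out(0)={1}

Scan:
i=0 'd': node 0→1
i=1 'e': node 1→2
i=2 'b': node 2→3
i=3 'd': node 3→4  ** P0@[0:3]
i=4 'd': node 4→1 (fail-walked)
i=5 'e': node 1→2
i=6 'b': node 2→3
i=7 'd': node 3→4  ** P0@[4:7]
i=8 'b': node 4→0 (fail-walked)
i=9 'a': node 0→5
i=10 'b': node 5→0 (fail-walked)
i=11 'a': node 0→5
i=12 'd': node 5→6
i=13 'b': node 6→7
i=14 'e': node 7→8  ** P1@[11:14]
i=15 'd': node 8→1 (fail-walked)
i=16 'e': node 1→2
i=17 'b': node 2→3
i=18 'd': node 3→4  ** P0@[15:18]
i=19 'a': node 4→5 (fail-walked)
i=20 'e': node 5→0 (fail-walked)
i=21 'a': node 0→5
i=22 'd': node 5→6
i=23 'b': node 6→7
i=24 'e': node 7→8  ** P1@[21:24]
i=25 'a': node 8→5 (fail-walked)
i=26 'd': node 5→6
i=27 'b': node 6→7
i=28 'e': node 7→8  ** P1@[25:28]
i=29 'a': node 8→5 (fail-walked)
i=30 'b': node 5→0 (fail-walked)

All matches (sorted): [[3,0],[7,0],[14,1],[18,0],[24,1],[28,1]]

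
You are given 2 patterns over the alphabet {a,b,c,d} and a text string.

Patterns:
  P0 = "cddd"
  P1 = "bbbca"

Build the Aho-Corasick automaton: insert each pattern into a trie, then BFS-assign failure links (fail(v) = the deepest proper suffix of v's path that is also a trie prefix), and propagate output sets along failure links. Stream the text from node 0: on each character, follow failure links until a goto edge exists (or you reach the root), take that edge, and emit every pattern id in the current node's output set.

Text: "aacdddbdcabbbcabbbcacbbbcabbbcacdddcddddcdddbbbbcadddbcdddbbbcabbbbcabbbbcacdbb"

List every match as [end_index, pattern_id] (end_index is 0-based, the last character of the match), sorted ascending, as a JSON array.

Build:
Trie (insert patterns):
  n0 'ε': b→5 c→1
  n1 'c': d→2
  n2 'cd': d→3
  n3 'cdd': d→4
  n4 'cddd': ·  ←P0
  n5 'b': b→6
  n6 'bb': b→7
  n7 'bbb': c→8
  n8 'bbbc': a→9
  n9 'bbbca': ·  ←P1

BFS fail/out derivation:
  fail(1) 'c': from fail(0)=0 chase 'c': 0 ⇒ 0;  out=∅∪out(0)=∅
  fail(5) 'b': from fail(0)=0 chase 'b': 0 ⇒ 0;  out=∅∪out(0)=∅
  fail(2) 'cd': from fail(1)=0 chase 'd': 0 ⇒ 0;  out=∅∪out(0)=∅
  fail(6) 'bb': from fail(5)=0 chase 'b': 0 ⇒ 5;  out=∅∪out(5)=∅
  fail(3) 'cdd': from fail(2)=0 chase 'd': 0 ⇒ 0;  out=∅∪out(0)=∅
  fail(7) 'bbb': from fail(6)=5 chase 'b': 5 ⇒ 6;  out=∅∪out(6)=∅
  fail(4) 'cddd': from fail(3)=0 chase 'd': 0 ⇒ 0;  out={0}∪out(0)={0}
  fail(8) 'bbbc': from fail(7)=6 chase 'c': 6→5→0 ⇒ 1;  out=∅∪out(1)=∅
  fail(9) 'bbbca': from fail(8)=1 chase 'a': 1→0 ⇒ 0;  out={1}∪out(0)={1}

Text stream:
i=0 'a': node 0→0
i=1 'a': node 0→0
i=2 'c': node 0→1
i=3 'd': node 1→2
i=4 'd': node 2→3
i=5 'd': node 3→4  ** P0@[2:5]
i=6 'b': node 4→5 (via fail)
i=7 'd': node 5→0 (via fail)
i=8 'c': node 0→1
i=9 'a': node 1→0 (via fail)
i=10 'b': node 0→5
i=11 'b': node 5→6
i=12 'b': node 6→7
i=13 'c': node 7→8
i=14 'a': node 8→9  ** P1@[10:14]
i=15 'b': node 9→5 (via fail)
i=16 'b': node 5→6
i=17 'b': node 6→7
i=18 'c': node 7→8
i=19 'a': node 8→9  ** P1@[15:19]
i=20 'c': node 9→1 (via fail)
i=21 'b': node 1→5 (via fail)
i=22 'b': node 5→6
i=23 'b': node 6→7
i=24 'c': node 7→8
i=25 'a': node 8→9  ** P1@[21:25]
i=26 'b': node 9→5 (via fail)
i=27 'b': node 5→6
i=28 'b': node 6→7
i=29 'c': node 7→8
i=30 'a': node 8→9  ** P1@[26:30]
i=31 'c': node 9→1 (via fail)
i=32 'd': node 1→2
i=33 'd': node 2→3
i=34 'd': node 3→4  ** P0@[31:34]
i=35 'c': node 4→1 (via fail)
i=36 'd': node 1→2
i=37 'd': node 2→3
i=38 'd': node 3→4  ** P0@[35:38]
i=39 'd': node 4→0 (via fail)
i=40 'c': node 0→1
i=41 'd': node 1→2
i=42 'd': node 2→3
i=43 'd': node 3→4  ** P0@[40:43]
i=44 'b': node 4→5 (via fail)
i=45 'b': node 5→6
i=46 'b': node 6→7
i=47 'b': node 7→7 (via fail)
i=48 'c': node 7→8
i=49 'a': node 8→9  ** P1@[45:49]
i=50 'd': node 9→0 (via fail)
i=51 'd': node 0→0
i=52 'd': node 0→0
i=53 'b': node 0→5
i=54 'c': node 5→1 (via fail)
i=55 'd': node 1→2
i=56 'd': node 2→3
i=57 'd': node 3→4  ** P0@[54:57]
i=58 'b': node 4→5 (via fail)
i=59 'b': node 5→6
i=60 'b': node 6→7
i=61 'c': node 7→8
i=62 'a': node 8→9  ** P1@[58:62]
i=63 'b': node 9→5 (via fail)
i=64 'b': node 5→6
i=65 'b': node 6→7
i=66 'b': node 7→7 (via fail)
i=67 'c': node 7→8
i=68 'a': node 8→9  ** P1@[64:68]
i=69 'b': node 9→5 (via fail)
i=70 'b': node 5→6
i=71 'b': node 6→7
i=72 'b': node 7→7 (via fail)
i=73 'c': node 7→8
i=74 'a': node 8→9  ** P1@[70:74]
i=75 'c': node 9→1 (via fail)
i=76 'd': node 1→2
i=77 'b': node 2→5 (via fail)
i=78 'b': node 5→6

Result: [[5,0],[14,1],[19,1],[25,1],[30,1],[34,0],[38,0],[43,0],[49,1],[57,0],[62,1],[68,1],[74,1]]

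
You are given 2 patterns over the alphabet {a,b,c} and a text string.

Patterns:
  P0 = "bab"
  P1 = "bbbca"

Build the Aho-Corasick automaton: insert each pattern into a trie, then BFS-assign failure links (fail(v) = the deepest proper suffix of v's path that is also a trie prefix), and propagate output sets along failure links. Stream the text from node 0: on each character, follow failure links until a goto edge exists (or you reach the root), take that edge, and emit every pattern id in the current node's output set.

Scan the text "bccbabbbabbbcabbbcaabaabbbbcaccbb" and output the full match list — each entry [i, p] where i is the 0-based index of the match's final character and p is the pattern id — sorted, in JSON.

Construct AC machine:
Trie nodes:
  n0 'ε': b→1
  n1 'b': a→2 b→4
  n2 'ba': b→3
  n3 'bab': ·  [P0 ends]
  n4 'bb': b→5
  n5 'bbb': c→6
  n6 'bbbc': a→7
  n7 'bbbca': ·  [P1 ends]

BFS fail/out derivation:
  n1('b'): parent n0 fail=0; on 'b' 0 → fail=0;  out ∅∪∅=∅
  n2('ba'): parent n1 fail=0; on 'a' 0 → fail=0;  out ∅∪∅=∅
  n4('bb'): parent n1 fail=0; on 'b' 0 → fail=1;  out ∅∪∅=∅
  n3('bab'): parent n2 fail=0; on 'b' 0 → fail=1;  out {0}∪∅={0}
  n5('bbb'): parent n4 fail=1; on 'b' 1 → fail=4;  out ∅∪∅=∅
  n6('bbbc'): parent n5 fail=4; on 'c' 4→1→0 → fail=0;  out ∅∪∅=∅
  n7('bbbca'): parent n6 fail=0; on 'a' 0 → fail=0;  out {1}∪∅={1}

Text stream:
[0] read 'b'  n0⇒n1
[1] read 'c'  n1⇒n0 (fail-walked)
[2] read 'c'  n0⇒n0
[3] read 'b'  n0⇒n1
[4] read 'a'  n1⇒n2
[5] read 'b'  n2⇒n3  ** P0@[3:5]
[6] read 'b'  n3⇒n4 (fail-walked)
[7] read 'b'  n4⇒n5
[8] read 'a'  n5⇒n2 (fail-walked)
[9] read 'b'  n2⇒n3  ** P0@[7:9]
[10] read 'b'  n3⇒n4 (fail-walked)
[11] read 'b'  n4⇒n5
[12] read 'c'  n5⇒n6
[13] read 'a'  n6⇒n7  ** P1@[9:13]
[14] read 'b'  n7⇒n1 (fail-walked)
[15] read 'b'  n1⇒n4
[16] read 'b'  n4⇒n5
[17] read 'c'  n5⇒n6
[18] read 'a'  n6⇒n7  ** P1@[14:18]
[19] read 'a'  n7⇒n0 (fail-walked)
[20] read 'b'  n0⇒n1
[21] read 'a'  n1⇒n2
[22] read 'a'  n2⇒n0 (fail-walked)
[23] read 'b'  n0⇒n1
[24] read 'b'  n1⇒n4
[25] read 'b'  n4⇒n5
[26] read 'b'  n5⇒n5 (fail-walked)
[27] read 'c'  n5⇒n6
[28] read 'a'  n6⇒n7  ** P1@[24:28]
[29] read 'c'  n7⇒n0 (fail-walked)
[30] read 'c'  n0⇒n0
[31] read 'b'  n0⇒n1
[32] read 'b'  n1⇒n4

All matches (sorted): [[5,0],[9,0],[13,1],[18,1],[28,1]]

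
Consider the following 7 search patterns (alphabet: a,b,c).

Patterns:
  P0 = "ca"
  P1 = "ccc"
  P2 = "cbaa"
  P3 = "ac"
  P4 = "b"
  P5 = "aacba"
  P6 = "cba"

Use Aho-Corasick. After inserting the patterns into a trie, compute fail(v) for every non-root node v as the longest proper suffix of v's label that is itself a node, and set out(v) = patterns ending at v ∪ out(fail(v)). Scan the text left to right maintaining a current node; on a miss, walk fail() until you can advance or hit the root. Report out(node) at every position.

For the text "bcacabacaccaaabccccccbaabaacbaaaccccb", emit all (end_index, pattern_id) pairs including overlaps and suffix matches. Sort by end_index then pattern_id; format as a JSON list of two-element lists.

Build:
Trie nodes:
  n0 'ε': a→8 b→10 c→1
  n1 'c': a→2 b→5 c→3
  n2 'ca': ·  ←P0
  n3 'cc': c→4
  n4 'ccc': ·  ←P1
  n5 'cb': a→6
  n6 'cba': a→7  ←P6
  n7 'cbaa': ·  ←P2
  n8 'a': a→11 c→9
  n9 'ac': ·  ←P3
  n10 'b': ·  ←P4
  n11 'aa': c→12
  n12 'aac': b→13
  n13 'aacb': a→14
  n14 'aacba': ·  ←P5

Failure links (BFS by depth):
  n1('c'): parent n0 fail=0; on 'c' 0 → fail=0;  out ∅∪∅=∅
  n8('a'): parent n0 fail=0; on 'a' 0 → fail=0;  out ∅∪∅=∅
  n10('b'): parent n0 fail=0; on 'b' 0 → fail=0;  out {4}∪∅={4}
  n2('ca'): parent n1 fail=0; on 'a' 0 → fail=8;  out {0}∪∅={0}
  n3('cc'): parent n1 fail=0; on 'c' 0 → fail=1;  out ∅∪∅=∅
  n5('cb'): parent n1 fail=0; on 'b' 0 → fail=10;  out ∅∪{4}={4}
  n9('ac'): parent n8 fail=0; on 'c' 0 → fail=1;  out {3}∪∅={3}
  n11('aa'): parent n8 fail=0; on 'a' 0 → fail=8;  out ∅∪∅=∅
  n4('ccc'): parent n3 fail=1; on 'c' 1 → fail=3;  out {1}∪∅={1}
  n6('cba'): parent n5 fail=10; on 'a' 10→0 → fail=8;  out {6}∪∅={6}
  n12('aac'): parent n11 fail=8; on 'c' 8 → fail=9;  out ∅∪{3}={3}
  n7('cbaa'): parent n6 fail=8; on 'a' 8 → fail=11;  out {2}∪∅={2}
  n13('aacb'): parent n12 fail=9; on 'b' 9→1 → fail=5;  out ∅∪{4}={4}
  n14('aacba'): parent n13 fail=5; on 'a' 5 → fail=6;  out {5}∪{6}={5,6}

Run:
[0] read 'b'  n0⇒n10  ** P4@[0:0]
[1] read 'c'  n10⇒n1 ·f
[2] read 'a'  n1⇒n2  ** P0@[1:2]
[3] read 'c'  n2⇒n9 ·f  ** P3@[2:3]
[4] read 'a'  n9⇒n2 ·f  ** P0@[3:4]
[5] read 'b'  n2⇒n10 ·f  ** P4@[5:5]
[6] read 'a'  n10⇒n8 ·f
[7] read 'c'  n8⇒n9  ** P3@[6:7]
[8] read 'a'  n9⇒n2 ·f  ** P0@[7:8]
[9] read 'c'  n2⇒n9 ·f  ** P3@[8:9]
[10] read 'c'  n9⇒n3 ·f
[11] read 'a'  n3⇒n2 ·f  ** P0@[10:11]
[12] read 'a'  n2⇒n11 ·f
[13] read 'a'  n11⇒n11 ·f
[14] read 'b'  n11⇒n10 ·f  ** P4@[14:14]
[15] read 'c'  n10⇒n1 ·f
[16] read 'c'  n1⇒n3
[17] read 'c'  n3⇒n4  ** P1@[15:17]
[18] read 'c'  n4⇒n4 ·f  ** P1@[16:18]
[19] read 'c'  n4⇒n4 ·f  ** P1@[17:19]
[20] read 'c'  n4⇒n4 ·f  ** P1@[18:20]
[21] read 'b'  n4⇒n5 ·f  ** P4@[21:21]
[22] read 'a'  n5⇒n6  ** P6@[20:22]
[23] read 'a'  n6⇒n7  ** P2@[20:23]
[24] read 'b'  n7⇒n10 ·f  ** P4@[24:24]
[25] read 'a'  n10⇒n8 ·f
[26] read 'a'  n8⇒n11
[27] read 'c'  n11⇒n12  ** P3@[26:27]
[28] read 'b'  n12⇒n13  ** P4@[28:28]
[29] read 'a'  n13⇒n14  ** P5@[25:29],P6@[27:29]
[30] read 'a'  n14⇒n7 ·f  ** P2@[27:30]
[31] read 'a'  n7⇒n11 ·f
[32] read 'c'  n11⇒n12  ** P3@[31:32]
[33] read 'c'  n12⇒n3 ·f
[34] read 'c'  n3⇒n4  ** P1@[32:34]
[35] read 'c'  n4⇒n4 ·f  ** P1@[33:35]
[36] read 'b'  n4⇒n5 ·f  ** P4@[36:36]

Result: [[0,4],[2,0],[3,3],[4,0],[5,4],[7,3],[8,0],[9,3],[11,0],[14,4],[17,1],[18,1],[19,1],[20,1],[21,4],[22,6],[23,2],[24,4],[27,3],[28,4],[29,5],[29,6],[30,2],[32,3],[34,1],[35,1],[36,4]]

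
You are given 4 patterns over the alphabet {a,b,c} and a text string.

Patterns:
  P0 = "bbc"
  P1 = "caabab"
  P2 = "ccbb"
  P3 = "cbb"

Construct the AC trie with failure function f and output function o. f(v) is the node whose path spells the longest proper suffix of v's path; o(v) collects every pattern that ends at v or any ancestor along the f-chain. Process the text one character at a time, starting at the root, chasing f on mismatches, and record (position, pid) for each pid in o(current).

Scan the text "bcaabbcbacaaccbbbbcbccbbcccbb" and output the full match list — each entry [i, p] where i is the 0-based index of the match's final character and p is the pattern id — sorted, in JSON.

Build automaton:
Trie (insert patterns):
  n0 'ε': b→1 c→4
  n1 'b': b→2
  n2 'bb': c→3
  n3 'bbc': ·  [P0 ends]
  n4 'c': a→5 b→13 c→10
  n5 'ca': a→6
  n6 'caa': b→7
  n7 'caab': a→8
  n8 'caaba': b→9
  n9 'caabab': ·  [P1 ends]
  n10 'cc': b→11
  n11 'ccb': b→12
  n12 'ccbb': ·  [P2 ends]
  n13 'cb': b→14
  n14 'cbb': ·  [P3 ends]

Failure links (BFS by depth):
  n1('b'): parent n0 fail=0; on 'b' 0 → fail=0;  out ∅∪∅=∅
  n4('c'): parent n0 fail=0; on 'c' 0 → fail=0;  out ∅∪∅=∅
  n2('bb'): parent n1 fail=0; on 'b' 0 → fail=1;  out ∅∪∅=∅
  n5('ca'): parent n4 fail=0; on 'a' 0 → fail=0;  out ∅∪∅=∅
  n10('cc'): parent n4 fail=0; on 'c' 0 → fail=4;  out ∅∪∅=∅
  n13('cb'): parent n4 fail=0; on 'b' 0 → fail=1;  out ∅∪∅=∅
  n3('bbc'): parent n2 fail=1; on 'c' 1→0 → fail=4;  out {0}∪∅={0}
  n6('caa'): parent n5 fail=0; on 'a' 0 → fail=0;  out ∅∪∅=∅
  n11('ccb'): parent n10 fail=4; on 'b' 4 → fail=13;  out ∅∪∅=∅
  n14('cbb'): parent n13 fail=1; on 'b' 1 → fail=2;  out {3}∪∅={3}
  n7('caab'): parent n6 fail=0; on 'b' 0 → fail=1;  out ∅∪∅=∅
  n12('ccbb'): parent n11 fail=13; on 'b' 13 → fail=14;  out {2}∪{3}={2,3}
  n8('caaba'): parent n7 fail=1; on 'a' 1→0 → fail=0;  out ∅∪∅=∅
  n9('caabab'): parent n8 fail=0; on 'b' 0 → fail=1;  out {1}∪∅={1}

Text stream:
i=0 'b': node 0→1
i=1 'c': node 1→4 (via fail)
i=2 'a': node 4→5
i=3 'a': node 5→6
i=4 'b': node 6→7
i=5 'b': node 7→2 (via fail)
i=6 'c': node 2→3  ** P0@[4:6]
i=7 'b': node 3→13 (via fail)
i=8 'a': node 13→0 (via fail)
i=9 'c': node 0→4
i=10 'a': node 4→5
i=11 'a': node 5→6
i=12 'c': node 6→4 (via fail)
i=13 'c': node 4→10
i=14 'b': node 10→11
i=15 'b': node 11→12  ** P2@[12:15],P3@[13:15]
i=16 'b': node 12→2 (via fail)
i=17 'b': node 2→2 (via fail)
i=18 'c': node 2→3  ** P0@[16:18]
i=19 'b': node 3→13 (via fail)
i=20 'c': node 13→4 (via fail)
i=21 'c': node 4→10
i=22 'b': node 10→11
i=23 'b': node 11→12  ** P2@[20:23],P3@[21:23]
i=24 'c': node 12→3 (via fail)  ** P0@[22:24]
i=25 'c': node 3→10 (via fail)
i=26 'c': node 10→10 (via fail)
i=27 'b': node 10→11
i=28 'b': node 11→12  ** P2@[25:28],P3@[26:28]

Result: [[6,0],[15,2],[15,3],[18,0],[23,2],[23,3],[24,0],[28,2],[28,3]]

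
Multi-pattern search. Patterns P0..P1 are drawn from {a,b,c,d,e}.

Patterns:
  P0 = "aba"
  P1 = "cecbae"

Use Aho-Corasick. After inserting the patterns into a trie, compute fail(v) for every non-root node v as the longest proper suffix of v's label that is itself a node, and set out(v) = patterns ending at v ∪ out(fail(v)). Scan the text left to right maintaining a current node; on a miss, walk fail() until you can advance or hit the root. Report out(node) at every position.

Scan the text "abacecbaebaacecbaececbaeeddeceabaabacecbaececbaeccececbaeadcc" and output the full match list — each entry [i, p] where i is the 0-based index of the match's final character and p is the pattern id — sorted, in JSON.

Build:
Trie nodes:
  0='ε' goto a→1 c→4
  1='a' goto b→2
  2='ab' goto a→3
  3='aba' goto ·  ←P0
  4='c' goto e→5
  5='ce' goto c→6
  6='cec' goto b→7
  7='cecb' goto a→8
  8='cecba' goto e→9
  9='cecbae' goto ·  ←P1

BFS fail/out derivation:
  fail(1) 'a': from fail(0)=0 chase 'a': 0 ⇒ 0;  out=∅∪out(0)=∅
  fail(4) 'c': from fail(0)=0 chase 'c': 0 ⇒ 0;  out=∅∪out(0)=∅
  fail(2) 'ab': from fail(1)=0 chase 'b': 0 ⇒ 0;  out=∅∪out(0)=∅
  fail(5) 'ce': from fail(4)=0 chase 'e': 0 ⇒ 0;  out=∅∪out(0)=∅
  fail(3) 'aba': from fail(2)=0 chase 'a': 0 ⇒ 1;  out={0}∪out(1)={0}
  fail(6) 'cec': from fail(5)=0 chase 'c': 0 ⇒ 4;  out=∅∪out(4)=∅
  fail(7) 'cecb': from fail(6)=4 chase 'b': 4→0 ⇒ 0;  out=∅∪out(0)=∅
  fail(8) 'cecba': from fail(7)=0 chase 'a': 0 ⇒ 1;  out=∅∪out(1)=∅
  fail(9) 'cecbae': from fail(8)=1 chase 'e': 1→0 ⇒ 0;  out={1}∪out(0)={1}

Scan:
[0] read 'a'  n0⇒n1
[1] read 'b'  n1⇒n2
[2] read 'a'  n2⇒n3  → match P0@[0:2]
[3] read 'c'  n3⇒n4 (via fail)
[4] read 'e'  n4⇒n5
[5] read 'c'  n5⇒n6
[6] read 'b'  n6⇒n7
[7] read 'a'  n7⇒n8
[8] read 'e'  n8⇒n9  → match P1@[3:8]
[9] read 'b'  n9⇒n0 (via fail)
[10] read 'a'  n0⇒n1
[11] read 'a'  n1⇒n1 (via fail)
[12] read 'c'  n1⇒n4 (via fail)
[13] read 'e'  n4⇒n5
[14] read 'c'  n5⇒n6
[15] read 'b'  n6⇒n7
[16] read 'a'  n7⇒n8
[17] read 'e'  n8⇒n9  → match P1@[12:17]
[18] read 'c'  n9⇒n4 (via fail)
[19] read 'e'  n4⇒n5
[20] read 'c'  n5⇒n6
[21] read 'b'  n6⇒n7
[22] read 'a'  n7⇒n8
[23] read 'e'  n8⇒n9  → match P1@[18:23]
[24] read 'e'  n9⇒n0 (via fail)
[25] read 'd'  n0⇒n0
[26] read 'd'  n0⇒n0
[27] read 'e'  n0⇒n0
[28] read 'c'  n0⇒n4
[29] read 'e'  n4⇒n5
[30] read 'a'  n5⇒n1 (via fail)
[31] read 'b'  n1⇒n2
[32] read 'a'  n2⇒n3  → match P0@[30:32]
[33] read 'a'  n3⇒n1 (via fail)
[34] read 'b'  n1⇒n2
[35] read 'a'  n2⇒n3  → match P0@[33:35]
[36] read 'c'  n3⇒n4 (via fail)
[37] read 'e'  n4⇒n5
[38] read 'c'  n5⇒n6
[39] read 'b'  n6⇒n7
[40] read 'a'  n7⇒n8
[41] read 'e'  n8⇒n9  → match P1@[36:41]
[42] read 'c'  n9⇒n4 (via fail)
[43] read 'e'  n4⇒n5
[44] read 'c'  n5⇒n6
[45] read 'b'  n6⇒n7
[46] read 'a'  n7⇒n8
[47] read 'e'  n8⇒n9  → match P1@[42:47]
[48] read 'c'  n9⇒n4 (via fail)
[49] read 'c'  n4⇒n4 (via fail)
[50] read 'e'  n4⇒n5
[51] read 'c'  n5⇒n6
[52] read 'e'  n6⇒n5 (via fail)
[53] read 'c'  n5⇒n6
[54] read 'b'  n6⇒n7
[55] read 'a'  n7⇒n8
[56] read 'e'  n8⇒n9  → match P1@[51:56]
[57] read 'a'  n9⇒n1 (via fail)
[58] read 'd'  n1⇒n0 (via fail)
[59] read 'c'  n0⇒n4
[60] read 'c'  n4⇒n4 (via fail)

Result: [[2,0],[8,1],[17,1],[23,1],[32,0],[35,0],[41,1],[47,1],[56,1]]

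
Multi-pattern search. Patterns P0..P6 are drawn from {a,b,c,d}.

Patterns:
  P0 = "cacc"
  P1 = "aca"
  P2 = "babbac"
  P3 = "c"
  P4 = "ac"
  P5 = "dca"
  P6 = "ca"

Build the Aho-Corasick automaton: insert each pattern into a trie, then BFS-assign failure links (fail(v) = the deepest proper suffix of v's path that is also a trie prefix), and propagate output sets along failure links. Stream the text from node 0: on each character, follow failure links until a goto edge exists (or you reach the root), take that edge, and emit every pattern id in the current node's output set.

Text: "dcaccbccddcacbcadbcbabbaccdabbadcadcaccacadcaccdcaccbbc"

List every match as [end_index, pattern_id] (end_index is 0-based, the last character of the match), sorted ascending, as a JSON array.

Construct AC machine:
Trie nodes:
  0='ε' goto a→5 b→8 c→1 d→14
  1='c' goto a→2  ←P3
  2='ca' goto c→3  ←P6
  3='cac' goto c→4
  4='cacc' goto ·  ←P0
  5='a' goto c→6
  6='ac' goto a→7  ←P4
  7='aca' goto ·  ←P1
  8='b' goto a→9
  9='ba' goto b→10
  10='bab' goto b→11
  11='babb' goto a→12
  12='babba' goto c→13
  13='babbac' goto ·  ←P2
  14='d' goto c→15
  15='dc' goto a→16
  16='dca' goto ·  ←P5

BFS fail/out derivation:
  fail(1) 'c': from fail(0)=0 chase 'c': 0 ⇒ 0;  out={3}∪out(0)={3}
  fail(5) 'a': from fail(0)=0 chase 'a': 0 ⇒ 0;  out=∅∪out(0)=∅
  fail(8) 'b': from fail(0)=0 chase 'b': 0 ⇒ 0;  out=∅∪out(0)=∅
  fail(14) 'd': from fail(0)=0 chase 'd': 0 ⇒ 0;  out=∅∪out(0)=∅
  fail(2) 'ca': from fail(1)=0 chase 'a': 0 ⇒ 5;  out={6}∪out(5)={6}
  fail(6) 'ac': from fail(5)=0 chase 'c': 0 ⇒ 1;  out={4}∪out(1)={3,4}
  fail(9) 'ba': from fail(8)=0 chase 'a': 0 ⇒ 5;  out=∅∪out(5)=∅
  fail(15) 'dc': from fail(14)=0 chase 'c': 0 ⇒ 1;  out=∅∪out(1)={3}
  fail(3) 'cac': from fail(2)=5 chase 'c': 5 ⇒ 6;  out=∅∪out(6)={3,4}
  fail(7) 'aca': from fail(6)=1 chase 'a': 1 ⇒ 2;  out={1}∪out(2)={1,6}
  fail(10) 'bab': from fail(9)=5 chase 'b': 5→0 ⇒ 8;  out=∅∪out(8)=∅
  fail(16) 'dca': from fail(15)=1 chase 'a': 1 ⇒ 2;  out={5}∪out(2)={5,6}
  fail(4) 'cacc': from fail(3)=6 chase 'c': 6→1→0 ⇒ 1;  out={0}∪out(1)={0,3}
  fail(11) 'babb': from fail(10)=8 chase 'b': 8→0 ⇒ 8;  out=∅∪out(8)=∅
  fail(12) 'babba': from fail(11)=8 chase 'a': 8 ⇒ 9;  out=∅∪out(9)=∅
  fail(13) 'babbac': from fail(12)=9 chase 'c': 9→5 ⇒ 6;  out={2}∪out(6)={2,3,4}

Run:
i=0 'd': node 0→14
i=1 'c': node 14→15  emit P3@[1:1]
i=2 'a': node 15→16  emit P5@[0:2],P6@[1:2]
i=3 'c': node 16→3 ·f  emit P3@[3:3],P4@[2:3]
i=4 'c': node 3→4  emit P0@[1:4],P3@[4:4]
i=5 'b': node 4→8 ·f
i=6 'c': node 8→1 ·f  emit P3@[6:6]
i=7 'c': node 1→1 ·f  emit P3@[7:7]
i=8 'd': node 1→14 ·f
i=9 'd': node 14→14 ·f
i=10 'c': node 14→15  emit P3@[10:10]
i=11 'a': node 15→16  emit P5@[9:11],P6@[10:11]
i=12 'c': node 16→3 ·f  emit P3@[12:12],P4@[11:12]
i=13 'b': node 3→8 ·f
i=14 'c': node 8→1 ·f  emit P3@[14:14]
i=15 'a': node 1→2  emit P6@[14:15]
i=16 'd': node 2→14 ·f
i=17 'b': node 14→8 ·f
i=18 'c': node 8→1 ·f  emit P3@[18:18]
i=19 'b': node 1→8 ·f
i=20 'a': node 8→9
i=21 'b': node 9→10
i=22 'b': node 10→11
i=23 'a': node 11→12
i=24 'c': node 12→13  emit P2@[19:24],P3@[24:24],P4@[23:24]
i=25 'c': node 13→1 ·f  emit P3@[25:25]
i=26 'd': node 1→14 ·f
i=27 'a': node 14→5 ·f
i=28 'b': node 5→8 ·f
i=29 'b': node 8→8 ·f
i=30 'a': node 8→9
i=31 'd': node 9→14 ·f
i=32 'c': node 14→15  emit P3@[32:32]
i=33 'a': node 15→16  emit P5@[31:33],P6@[32:33]
i=34 'd': node 16→14 ·f
i=35 'c': node 14→15  emit P3@[35:35]
i=36 'a': node 15→16  emit P5@[34:36],P6@[35:36]
i=37 'c': node 16→3 ·f  emit P3@[37:37],P4@[36:37]
i=38 'c': node 3→4  emit P0@[35:38],P3@[38:38]
i=39 'a': node 4→2 ·f  emit P6@[38:39]
i=40 'c': node 2→3  emit P3@[40:40],P4@[39:40]
i=41 'a': node 3→7 ·f  emit P1@[39:41],P6@[40:41]
i=42 'd': node 7→14 ·f
i=43 'c': node 14→15  emit P3@[43:43]
i=44 'a': node 15→16  emit P5@[42:44],P6@[43:44]
i=45 'c': node 16→3 ·f  emit P3@[45:45],P4@[44:45]
i=46 'c': node 3→4  emit P0@[43:46],P3@[46:46]
i=47 'd': node 4→14 ·f
i=48 'c': node 14→15  emit P3@[48:48]
i=49 'a': node 15→16  emit P5@[47:49],P6@[48:49]
i=50 'c': node 16→3 ·f  emit P3@[50:50],P4@[49:50]
i=51 'c': node 3→4  emit P0@[48:51],P3@[51:51]
i=52 'b': node 4→8 ·f
i=53 'b': node 8→8 ·f
i=54 'c': node 8→1 ·f  emit P3@[54:54]

Matches: [[1,3],[2,5],[2,6],[3,3],[3,4],[4,0],[4,3],[6,3],[7,3],[10,3],[11,5],[11,6],[12,3],[12,4],[14,3],[15,6],[18,3],[24,2],[24,3],[24,4],[25,3],[32,3],[33,5],[33,6],[35,3],[36,5],[36,6],[37,3],[37,4],[38,0],[38,3],[39,6],[40,3],[40,4],[41,1],[41,6],[43,3],[44,5],[44,6],[45,3],[45,4],[46,0],[46,3],[48,3],[49,5],[49,6],[50,3],[50,4],[51,0],[51,3],[54,3]]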